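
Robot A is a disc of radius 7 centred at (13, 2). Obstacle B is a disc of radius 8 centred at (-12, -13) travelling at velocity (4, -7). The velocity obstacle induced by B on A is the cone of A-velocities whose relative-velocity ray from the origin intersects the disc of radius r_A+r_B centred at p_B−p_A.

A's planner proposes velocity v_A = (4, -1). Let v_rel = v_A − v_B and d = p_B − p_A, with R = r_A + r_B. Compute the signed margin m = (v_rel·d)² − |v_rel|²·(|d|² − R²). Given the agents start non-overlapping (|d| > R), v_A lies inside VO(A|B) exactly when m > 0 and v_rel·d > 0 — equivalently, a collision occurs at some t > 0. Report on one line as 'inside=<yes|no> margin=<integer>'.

d = (-25, -15),  |d|² = 850;  R = 7+8 = 15,  c = 850−15² = 625
v_rel = (0, 6),  |v_rel|² = 36;  v_rel·d = (0)·(-25) + (6)·(-15) = -90
36·t² + 180·t + 625 = 0  ⇒  m = (-90)² − 36·625 = -14400
m = -14400 < 0,  v_rel·d = -90 < 0  ⇒  outside

inside=no margin=-14400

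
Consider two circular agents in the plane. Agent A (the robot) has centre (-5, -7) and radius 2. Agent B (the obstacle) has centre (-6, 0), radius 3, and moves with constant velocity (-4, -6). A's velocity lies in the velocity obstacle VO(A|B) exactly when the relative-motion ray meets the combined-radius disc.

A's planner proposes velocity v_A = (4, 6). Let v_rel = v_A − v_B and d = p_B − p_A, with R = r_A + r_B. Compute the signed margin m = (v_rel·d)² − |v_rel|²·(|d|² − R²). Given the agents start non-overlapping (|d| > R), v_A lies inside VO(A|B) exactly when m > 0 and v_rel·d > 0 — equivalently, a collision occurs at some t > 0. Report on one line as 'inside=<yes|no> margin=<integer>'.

d = (-1, 7),  |d|² = 50;  R = 2+3 = 5,  c = 50−5² = 25
v_rel = (8, 12),  |v_rel|² = 208;  v_rel·d = (8)·(-1) + (12)·(7) = 76
208·t² − 152·t + 25 = 0  ⇒  m = 76² − 208·25 = 576
m = 576 > 0,  v_rel·d = 76 > 0  ⇒  inside

inside=yes margin=576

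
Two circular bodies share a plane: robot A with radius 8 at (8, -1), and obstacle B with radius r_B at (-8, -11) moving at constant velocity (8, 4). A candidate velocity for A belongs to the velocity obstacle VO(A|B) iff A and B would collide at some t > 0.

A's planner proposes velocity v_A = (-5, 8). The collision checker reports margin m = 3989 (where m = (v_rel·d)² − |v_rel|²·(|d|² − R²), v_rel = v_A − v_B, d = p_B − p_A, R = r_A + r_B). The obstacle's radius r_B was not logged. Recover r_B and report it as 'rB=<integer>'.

m = 3989
d = (-16, -10);  v_rel = (-13, 4),  |v_rel|² = 185
v_rel×d = (-13)·(-10) − (4)·(-16) = 194
since m = R²·185 − 194²:  R² = (37636 + 3989) / 185 = 225
R = √225 = 15  ⇒  r_B = 15 − 8 = 7

rB=7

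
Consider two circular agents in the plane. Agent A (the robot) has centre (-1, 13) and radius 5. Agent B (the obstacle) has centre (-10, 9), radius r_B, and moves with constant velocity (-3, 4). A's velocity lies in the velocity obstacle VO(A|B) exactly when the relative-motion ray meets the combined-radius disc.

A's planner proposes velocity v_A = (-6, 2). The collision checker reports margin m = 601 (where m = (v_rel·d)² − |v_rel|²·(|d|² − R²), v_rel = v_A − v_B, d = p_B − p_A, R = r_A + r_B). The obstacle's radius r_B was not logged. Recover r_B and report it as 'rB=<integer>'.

m = 601
d = (-9, -4);  v_rel = (-3, -2),  |v_rel|² = 13
v_rel×d = (-3)·(-4) − (-2)·(-9) = -6
since m = R²·13 − (-6)²:  R² = (36 + 601) / 13 = 49
R = √49 = 7  ⇒  r_B = 7 − 5 = 2

rB=2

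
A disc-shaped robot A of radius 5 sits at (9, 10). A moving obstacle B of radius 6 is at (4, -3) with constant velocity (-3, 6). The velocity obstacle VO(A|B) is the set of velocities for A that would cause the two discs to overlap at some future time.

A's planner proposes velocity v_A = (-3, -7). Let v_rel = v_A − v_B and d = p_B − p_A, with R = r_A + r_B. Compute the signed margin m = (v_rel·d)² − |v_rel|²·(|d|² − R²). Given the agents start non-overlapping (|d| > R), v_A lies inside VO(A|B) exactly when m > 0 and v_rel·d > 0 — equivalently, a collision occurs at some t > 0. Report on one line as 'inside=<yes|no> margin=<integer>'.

d = (-5, -13),  |d|² = 194;  R = 5+6 = 11,  c = 194−11² = 73
v_rel = (0, -13),  |v_rel|² = 169;  v_rel·d = (0)·(-5) + (-13)·(-13) = 169
169·t² − 338·t + 73 = 0  ⇒  m = 169² − 169·73 = 16224
m = 16224 > 0,  v_rel·d = 169 > 0  ⇒  inside

inside=yes margin=16224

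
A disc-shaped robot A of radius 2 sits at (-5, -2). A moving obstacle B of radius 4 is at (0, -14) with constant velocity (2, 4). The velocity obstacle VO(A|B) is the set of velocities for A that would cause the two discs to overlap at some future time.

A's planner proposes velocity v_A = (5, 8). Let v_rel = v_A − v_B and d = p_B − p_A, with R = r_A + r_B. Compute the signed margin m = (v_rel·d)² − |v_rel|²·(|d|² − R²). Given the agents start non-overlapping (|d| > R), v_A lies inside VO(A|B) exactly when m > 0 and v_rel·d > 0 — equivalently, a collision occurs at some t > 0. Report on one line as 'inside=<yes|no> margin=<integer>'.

d = (5, -12),  |d|² = 169;  R = 2+4 = 6,  c = 169−6² = 133
v_rel = (3, 4),  |v_rel|² = 25;  v_rel·d = (3)·(5) + (4)·(-12) = -33
25·t² + 66·t + 133 = 0  ⇒  m = (-33)² − 25·133 = -2236
m = -2236 < 0,  v_rel·d = -33 < 0  ⇒  outside

inside=no margin=-2236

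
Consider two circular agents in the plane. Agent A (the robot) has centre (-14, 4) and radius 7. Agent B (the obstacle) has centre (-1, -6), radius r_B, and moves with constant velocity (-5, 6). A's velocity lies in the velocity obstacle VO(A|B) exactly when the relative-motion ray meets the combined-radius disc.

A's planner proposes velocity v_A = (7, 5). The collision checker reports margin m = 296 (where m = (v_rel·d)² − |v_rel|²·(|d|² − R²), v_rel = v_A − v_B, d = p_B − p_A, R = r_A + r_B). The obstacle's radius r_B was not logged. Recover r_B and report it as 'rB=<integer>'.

m = 296
d = (13, -10);  v_rel = (12, -1),  |v_rel|² = 145
v_rel×d = (12)·(-10) − (-1)·(13) = -107
since m = R²·145 − (-107)²:  R² = (11449 + 296) / 145 = 81
R = √81 = 9  ⇒  r_B = 9 − 7 = 2

rB=2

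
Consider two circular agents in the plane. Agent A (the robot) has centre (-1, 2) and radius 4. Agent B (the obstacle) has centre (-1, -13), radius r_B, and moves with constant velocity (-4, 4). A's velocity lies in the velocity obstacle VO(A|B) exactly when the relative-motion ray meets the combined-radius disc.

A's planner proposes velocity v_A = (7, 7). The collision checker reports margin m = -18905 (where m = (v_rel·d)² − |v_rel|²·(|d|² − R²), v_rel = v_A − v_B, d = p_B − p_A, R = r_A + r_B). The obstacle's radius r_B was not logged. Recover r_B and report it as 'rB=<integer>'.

m = -18905
d = (0, -15);  v_rel = (11, 3),  |v_rel|² = 130
v_rel×d = (11)·(-15) − (3)·(0) = -165
since m = R²·130 − (-165)²:  R² = (27225 + -18905) / 130 = 64
R = √64 = 8  ⇒  r_B = 8 − 4 = 4

rB=4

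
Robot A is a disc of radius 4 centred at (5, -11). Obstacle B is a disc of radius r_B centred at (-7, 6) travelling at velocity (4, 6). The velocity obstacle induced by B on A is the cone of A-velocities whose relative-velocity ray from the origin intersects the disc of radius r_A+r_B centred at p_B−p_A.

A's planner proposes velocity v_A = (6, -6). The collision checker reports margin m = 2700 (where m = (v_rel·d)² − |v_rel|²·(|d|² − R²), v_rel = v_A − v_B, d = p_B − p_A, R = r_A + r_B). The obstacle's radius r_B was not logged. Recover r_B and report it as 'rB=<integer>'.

m = 2700
d = (-12, 17);  v_rel = (2, -12),  |v_rel|² = 148
v_rel×d = (2)·(17) − (-12)·(-12) = -110
since m = R²·148 − (-110)²:  R² = (12100 + 2700) / 148 = 100
R = √100 = 10  ⇒  r_B = 10 − 4 = 6

rB=6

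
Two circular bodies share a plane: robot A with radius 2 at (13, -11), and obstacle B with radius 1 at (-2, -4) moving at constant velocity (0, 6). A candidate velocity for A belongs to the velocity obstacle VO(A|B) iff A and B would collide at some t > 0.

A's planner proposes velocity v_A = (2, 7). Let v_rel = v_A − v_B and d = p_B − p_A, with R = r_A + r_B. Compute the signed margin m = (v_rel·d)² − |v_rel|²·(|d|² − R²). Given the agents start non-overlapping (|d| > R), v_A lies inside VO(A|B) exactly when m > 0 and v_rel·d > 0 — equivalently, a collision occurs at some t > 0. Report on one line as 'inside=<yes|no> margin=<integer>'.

d = (-15, 7),  |d|² = 274;  R = 2+1 = 3,  c = 274−3² = 265
v_rel = (2, 1),  |v_rel|² = 5;  v_rel·d = (2)·(-15) + (1)·(7) = -23
5·t² + 46·t + 265 = 0  ⇒  m = (-23)² − 5·265 = -796
m = -796 < 0,  v_rel·d = -23 < 0  ⇒  outside

inside=no margin=-796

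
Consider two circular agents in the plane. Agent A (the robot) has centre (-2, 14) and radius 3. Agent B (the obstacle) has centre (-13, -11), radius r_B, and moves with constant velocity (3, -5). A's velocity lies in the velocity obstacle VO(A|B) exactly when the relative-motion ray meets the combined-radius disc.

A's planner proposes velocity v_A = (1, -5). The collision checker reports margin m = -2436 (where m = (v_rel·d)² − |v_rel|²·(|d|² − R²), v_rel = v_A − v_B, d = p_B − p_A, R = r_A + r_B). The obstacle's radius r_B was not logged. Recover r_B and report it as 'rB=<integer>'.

m = -2436
d = (-11, -25);  v_rel = (-2, 0),  |v_rel|² = 4
v_rel×d = (-2)·(-25) − (0)·(-11) = 50
since m = R²·4 − 50²:  R² = (2500 + -2436) / 4 = 16
R = √16 = 4  ⇒  r_B = 4 − 3 = 1

rB=1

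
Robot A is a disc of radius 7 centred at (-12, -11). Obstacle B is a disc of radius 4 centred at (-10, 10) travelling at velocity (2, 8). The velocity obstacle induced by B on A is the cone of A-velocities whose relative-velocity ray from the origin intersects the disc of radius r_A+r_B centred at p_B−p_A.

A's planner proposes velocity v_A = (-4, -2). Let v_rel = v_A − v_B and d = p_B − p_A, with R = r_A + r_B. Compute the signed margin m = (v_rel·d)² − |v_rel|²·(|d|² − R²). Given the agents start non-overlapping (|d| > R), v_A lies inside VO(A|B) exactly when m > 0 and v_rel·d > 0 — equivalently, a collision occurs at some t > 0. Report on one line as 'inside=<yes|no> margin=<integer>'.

d = (2, 21),  |d|² = 445;  R = 7+4 = 11,  c = 445−11² = 324
v_rel = (-6, -10),  |v_rel|² = 136;  v_rel·d = (-6)·(2) + (-10)·(21) = -222
136·t² + 444·t + 324 = 0  ⇒  m = (-222)² − 136·324 = 5220
m = 5220 > 0,  v_rel·d = -222 < 0  ⇒  outside

inside=no margin=5220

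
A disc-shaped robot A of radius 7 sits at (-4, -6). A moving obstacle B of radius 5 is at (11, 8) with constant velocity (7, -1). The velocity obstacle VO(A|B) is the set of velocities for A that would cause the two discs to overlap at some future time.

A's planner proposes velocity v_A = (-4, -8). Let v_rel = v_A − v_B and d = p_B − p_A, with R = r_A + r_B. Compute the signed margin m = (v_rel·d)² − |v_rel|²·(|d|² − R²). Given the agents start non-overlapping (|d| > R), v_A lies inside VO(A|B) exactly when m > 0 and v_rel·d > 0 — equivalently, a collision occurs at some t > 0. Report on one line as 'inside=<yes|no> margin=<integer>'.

d = (15, 14),  |d|² = 421;  R = 7+5 = 12,  c = 421−12² = 277
v_rel = (-11, -7),  |v_rel|² = 170;  v_rel·d = (-11)·(15) + (-7)·(14) = -263
170·t² + 526·t + 277 = 0  ⇒  m = (-263)² − 170·277 = 22079
m = 22079 > 0,  v_rel·d = -263 < 0  ⇒  outside

inside=no margin=22079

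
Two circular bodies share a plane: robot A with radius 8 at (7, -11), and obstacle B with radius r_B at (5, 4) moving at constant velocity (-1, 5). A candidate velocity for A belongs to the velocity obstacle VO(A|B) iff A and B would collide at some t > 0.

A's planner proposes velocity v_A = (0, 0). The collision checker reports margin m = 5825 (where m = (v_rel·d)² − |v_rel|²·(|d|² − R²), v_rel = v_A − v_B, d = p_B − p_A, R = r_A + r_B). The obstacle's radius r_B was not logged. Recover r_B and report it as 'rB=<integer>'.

m = 5825
d = (-2, 15);  v_rel = (1, -5),  |v_rel|² = 26
v_rel×d = (1)·(15) − (-5)·(-2) = 5
since m = R²·26 − 5²:  R² = (25 + 5825) / 26 = 225
R = √225 = 15  ⇒  r_B = 15 − 8 = 7

rB=7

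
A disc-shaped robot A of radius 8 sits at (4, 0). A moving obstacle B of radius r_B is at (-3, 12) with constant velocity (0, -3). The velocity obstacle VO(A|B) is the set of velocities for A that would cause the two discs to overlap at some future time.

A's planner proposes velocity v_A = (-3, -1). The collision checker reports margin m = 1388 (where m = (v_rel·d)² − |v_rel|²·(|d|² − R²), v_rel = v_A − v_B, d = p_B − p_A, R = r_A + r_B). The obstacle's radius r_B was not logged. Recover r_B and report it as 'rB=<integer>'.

m = 1388
d = (-7, 12);  v_rel = (-3, 2),  |v_rel|² = 13
v_rel×d = (-3)·(12) − (2)·(-7) = -22
since m = R²·13 − (-22)²:  R² = (484 + 1388) / 13 = 144
R = √144 = 12  ⇒  r_B = 12 − 8 = 4

rB=4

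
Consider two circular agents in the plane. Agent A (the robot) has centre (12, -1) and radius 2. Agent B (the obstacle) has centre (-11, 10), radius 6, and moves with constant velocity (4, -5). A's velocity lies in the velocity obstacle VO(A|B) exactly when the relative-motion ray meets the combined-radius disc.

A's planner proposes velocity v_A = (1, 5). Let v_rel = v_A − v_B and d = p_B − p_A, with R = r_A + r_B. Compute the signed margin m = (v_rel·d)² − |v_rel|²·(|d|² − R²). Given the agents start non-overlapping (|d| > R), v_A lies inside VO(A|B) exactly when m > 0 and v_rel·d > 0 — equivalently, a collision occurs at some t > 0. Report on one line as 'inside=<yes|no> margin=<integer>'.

d = (-23, 11),  |d|² = 650;  R = 2+6 = 8,  c = 650−8² = 586
v_rel = (-3, 10),  |v_rel|² = 109;  v_rel·d = (-3)·(-23) + (10)·(11) = 179
109·t² − 358·t + 586 = 0  ⇒  m = 179² − 109·586 = -31833
m = -31833 < 0,  v_rel·d = 179 > 0  ⇒  outside

inside=no margin=-31833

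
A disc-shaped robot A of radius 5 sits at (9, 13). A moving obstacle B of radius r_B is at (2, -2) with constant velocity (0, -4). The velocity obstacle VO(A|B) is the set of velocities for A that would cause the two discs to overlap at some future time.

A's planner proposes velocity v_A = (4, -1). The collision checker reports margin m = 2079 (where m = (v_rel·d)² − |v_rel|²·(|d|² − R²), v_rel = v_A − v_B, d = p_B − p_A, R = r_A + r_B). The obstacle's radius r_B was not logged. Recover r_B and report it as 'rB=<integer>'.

m = 2079
d = (-7, -15);  v_rel = (4, 3),  |v_rel|² = 25
v_rel×d = (4)·(-15) − (3)·(-7) = -39
since m = R²·25 − (-39)²:  R² = (1521 + 2079) / 25 = 144
R = √144 = 12  ⇒  r_B = 12 − 5 = 7

rB=7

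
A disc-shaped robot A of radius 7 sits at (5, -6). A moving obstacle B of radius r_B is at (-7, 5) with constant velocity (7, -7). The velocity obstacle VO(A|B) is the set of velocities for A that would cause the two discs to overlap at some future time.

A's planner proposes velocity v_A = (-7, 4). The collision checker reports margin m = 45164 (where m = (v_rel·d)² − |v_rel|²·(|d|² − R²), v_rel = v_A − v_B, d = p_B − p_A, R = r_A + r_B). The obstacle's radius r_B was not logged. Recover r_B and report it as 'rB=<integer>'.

m = 45164
d = (-12, 11);  v_rel = (-14, 11),  |v_rel|² = 317
v_rel×d = (-14)·(11) − (11)·(-12) = -22
since m = R²·317 − (-22)²:  R² = (484 + 45164) / 317 = 144
R = √144 = 12  ⇒  r_B = 12 − 7 = 5

rB=5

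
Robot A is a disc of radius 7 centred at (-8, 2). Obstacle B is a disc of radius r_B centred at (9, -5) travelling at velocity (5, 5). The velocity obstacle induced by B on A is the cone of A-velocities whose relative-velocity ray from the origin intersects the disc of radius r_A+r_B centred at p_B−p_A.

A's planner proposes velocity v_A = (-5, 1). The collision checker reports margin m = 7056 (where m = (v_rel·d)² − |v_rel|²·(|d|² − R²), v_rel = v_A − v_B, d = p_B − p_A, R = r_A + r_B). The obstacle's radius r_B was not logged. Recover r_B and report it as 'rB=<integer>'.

m = 7056
d = (17, -7);  v_rel = (-10, -4),  |v_rel|² = 116
v_rel×d = (-10)·(-7) − (-4)·(17) = 138
since m = R²·116 − 138²:  R² = (19044 + 7056) / 116 = 225
R = √225 = 15  ⇒  r_B = 15 − 7 = 8

rB=8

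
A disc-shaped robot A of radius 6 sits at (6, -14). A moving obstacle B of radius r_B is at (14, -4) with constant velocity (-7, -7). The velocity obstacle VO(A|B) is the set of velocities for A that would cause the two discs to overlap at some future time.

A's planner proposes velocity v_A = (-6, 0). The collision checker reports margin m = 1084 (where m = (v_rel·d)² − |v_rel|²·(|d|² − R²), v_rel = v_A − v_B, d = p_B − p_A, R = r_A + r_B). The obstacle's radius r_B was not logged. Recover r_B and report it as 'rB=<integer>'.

m = 1084
d = (8, 10);  v_rel = (1, 7),  |v_rel|² = 50
v_rel×d = (1)·(10) − (7)·(8) = -46
since m = R²·50 − (-46)²:  R² = (2116 + 1084) / 50 = 64
R = √64 = 8  ⇒  r_B = 8 − 6 = 2

rB=2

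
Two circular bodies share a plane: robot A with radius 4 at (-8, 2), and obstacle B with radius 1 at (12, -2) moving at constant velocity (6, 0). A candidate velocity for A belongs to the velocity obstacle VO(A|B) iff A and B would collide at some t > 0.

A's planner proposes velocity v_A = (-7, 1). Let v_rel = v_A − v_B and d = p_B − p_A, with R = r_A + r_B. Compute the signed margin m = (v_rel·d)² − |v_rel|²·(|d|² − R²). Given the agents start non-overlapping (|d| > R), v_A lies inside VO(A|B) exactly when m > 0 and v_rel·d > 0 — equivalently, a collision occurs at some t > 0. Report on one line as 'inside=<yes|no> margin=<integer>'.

d = (20, -4),  |d|² = 416;  R = 4+1 = 5,  c = 416−5² = 391
v_rel = (-13, 1),  |v_rel|² = 170;  v_rel·d = (-13)·(20) + (1)·(-4) = -264
170·t² + 528·t + 391 = 0  ⇒  m = (-264)² − 170·391 = 3226
m = 3226 > 0,  v_rel·d = -264 < 0  ⇒  outside

inside=no margin=3226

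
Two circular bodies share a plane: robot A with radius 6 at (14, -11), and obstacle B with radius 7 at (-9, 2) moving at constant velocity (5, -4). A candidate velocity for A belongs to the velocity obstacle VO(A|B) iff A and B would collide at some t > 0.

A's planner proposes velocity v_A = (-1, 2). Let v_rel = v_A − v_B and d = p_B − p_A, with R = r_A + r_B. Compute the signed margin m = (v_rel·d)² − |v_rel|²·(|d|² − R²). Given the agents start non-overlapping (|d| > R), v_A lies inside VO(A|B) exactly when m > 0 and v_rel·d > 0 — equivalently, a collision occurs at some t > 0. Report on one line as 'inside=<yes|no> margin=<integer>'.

d = (-23, 13),  |d|² = 698;  R = 6+7 = 13,  c = 698−13² = 529
v_rel = (-6, 6),  |v_rel|² = 72;  v_rel·d = (-6)·(-23) + (6)·(13) = 216
72·t² − 432·t + 529 = 0  ⇒  m = 216² − 72·529 = 8568
m = 8568 > 0,  v_rel·d = 216 > 0  ⇒  inside

inside=yes margin=8568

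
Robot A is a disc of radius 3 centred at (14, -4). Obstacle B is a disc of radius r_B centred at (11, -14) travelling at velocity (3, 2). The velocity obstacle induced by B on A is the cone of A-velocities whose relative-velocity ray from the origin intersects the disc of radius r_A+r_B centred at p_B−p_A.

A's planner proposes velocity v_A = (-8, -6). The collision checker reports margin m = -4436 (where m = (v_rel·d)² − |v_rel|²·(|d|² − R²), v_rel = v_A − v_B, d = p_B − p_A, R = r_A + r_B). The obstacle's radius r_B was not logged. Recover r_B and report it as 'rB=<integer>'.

m = -4436
d = (-3, -10);  v_rel = (-11, -8),  |v_rel|² = 185
v_rel×d = (-11)·(-10) − (-8)·(-3) = 86
since m = R²·185 − 86²:  R² = (7396 + -4436) / 185 = 16
R = √16 = 4  ⇒  r_B = 4 − 3 = 1

rB=1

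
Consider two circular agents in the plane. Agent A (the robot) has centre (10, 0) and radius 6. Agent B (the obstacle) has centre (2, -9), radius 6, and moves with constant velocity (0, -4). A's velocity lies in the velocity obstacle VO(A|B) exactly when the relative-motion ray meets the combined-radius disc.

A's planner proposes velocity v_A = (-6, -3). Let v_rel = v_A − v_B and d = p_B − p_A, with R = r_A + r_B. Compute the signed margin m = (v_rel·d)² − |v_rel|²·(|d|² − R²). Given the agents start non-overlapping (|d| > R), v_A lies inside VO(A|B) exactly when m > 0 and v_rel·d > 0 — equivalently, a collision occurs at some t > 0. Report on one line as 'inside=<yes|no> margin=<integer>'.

d = (-8, -9),  |d|² = 145;  R = 6+6 = 12,  c = 145−12² = 1
v_rel = (-6, 1),  |v_rel|² = 37;  v_rel·d = (-6)·(-8) + (1)·(-9) = 39
37·t² − 78·t + 1 = 0  ⇒  m = 39² − 37·1 = 1484
m = 1484 > 0,  v_rel·d = 39 > 0  ⇒  inside

inside=yes margin=1484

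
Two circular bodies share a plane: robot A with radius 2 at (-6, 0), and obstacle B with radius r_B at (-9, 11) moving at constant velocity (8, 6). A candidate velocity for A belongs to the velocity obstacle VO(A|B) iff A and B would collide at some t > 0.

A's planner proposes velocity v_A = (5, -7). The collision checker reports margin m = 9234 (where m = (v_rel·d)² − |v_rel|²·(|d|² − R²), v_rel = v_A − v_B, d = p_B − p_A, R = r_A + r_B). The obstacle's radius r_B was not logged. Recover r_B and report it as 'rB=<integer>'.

m = 9234
d = (-3, 11);  v_rel = (-3, -13),  |v_rel|² = 178
v_rel×d = (-3)·(11) − (-13)·(-3) = -72
since m = R²·178 − (-72)²:  R² = (5184 + 9234) / 178 = 81
R = √81 = 9  ⇒  r_B = 9 − 2 = 7

rB=7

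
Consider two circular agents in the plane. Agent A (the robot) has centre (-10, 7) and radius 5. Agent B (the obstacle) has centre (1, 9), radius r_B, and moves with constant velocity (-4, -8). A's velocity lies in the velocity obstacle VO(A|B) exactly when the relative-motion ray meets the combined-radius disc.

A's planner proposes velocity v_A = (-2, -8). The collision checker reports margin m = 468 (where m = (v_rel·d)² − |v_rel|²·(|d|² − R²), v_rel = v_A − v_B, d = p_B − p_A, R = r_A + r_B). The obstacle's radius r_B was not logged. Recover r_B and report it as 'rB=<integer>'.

m = 468
d = (11, 2);  v_rel = (2, 0),  |v_rel|² = 4
v_rel×d = (2)·(2) − (0)·(11) = 4
since m = R²·4 − 4²:  R² = (16 + 468) / 4 = 121
R = √121 = 11  ⇒  r_B = 11 − 5 = 6

rB=6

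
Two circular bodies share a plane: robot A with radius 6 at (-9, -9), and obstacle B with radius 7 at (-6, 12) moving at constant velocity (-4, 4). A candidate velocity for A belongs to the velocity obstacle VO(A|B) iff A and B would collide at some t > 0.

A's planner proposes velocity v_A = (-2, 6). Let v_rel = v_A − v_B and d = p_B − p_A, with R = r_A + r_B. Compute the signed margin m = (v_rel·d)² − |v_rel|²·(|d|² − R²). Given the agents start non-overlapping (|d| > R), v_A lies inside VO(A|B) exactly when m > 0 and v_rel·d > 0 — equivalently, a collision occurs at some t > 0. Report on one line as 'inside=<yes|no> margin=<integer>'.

d = (3, 21),  |d|² = 450;  R = 6+7 = 13,  c = 450−13² = 281
v_rel = (2, 2),  |v_rel|² = 8;  v_rel·d = (2)·(3) + (2)·(21) = 48
8·t² − 96·t + 281 = 0  ⇒  m = 48² − 8·281 = 56
m = 56 > 0,  v_rel·d = 48 > 0  ⇒  inside

inside=yes margin=56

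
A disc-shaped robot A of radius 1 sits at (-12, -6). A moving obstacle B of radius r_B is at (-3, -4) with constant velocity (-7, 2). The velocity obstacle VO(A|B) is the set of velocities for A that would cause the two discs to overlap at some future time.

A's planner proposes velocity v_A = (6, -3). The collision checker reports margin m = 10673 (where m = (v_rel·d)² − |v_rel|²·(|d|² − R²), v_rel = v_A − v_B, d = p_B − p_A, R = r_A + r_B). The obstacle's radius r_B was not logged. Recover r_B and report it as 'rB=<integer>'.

m = 10673
d = (9, 2);  v_rel = (13, -5),  |v_rel|² = 194
v_rel×d = (13)·(2) − (-5)·(9) = 71
since m = R²·194 − 71²:  R² = (5041 + 10673) / 194 = 81
R = √81 = 9  ⇒  r_B = 9 − 1 = 8

rB=8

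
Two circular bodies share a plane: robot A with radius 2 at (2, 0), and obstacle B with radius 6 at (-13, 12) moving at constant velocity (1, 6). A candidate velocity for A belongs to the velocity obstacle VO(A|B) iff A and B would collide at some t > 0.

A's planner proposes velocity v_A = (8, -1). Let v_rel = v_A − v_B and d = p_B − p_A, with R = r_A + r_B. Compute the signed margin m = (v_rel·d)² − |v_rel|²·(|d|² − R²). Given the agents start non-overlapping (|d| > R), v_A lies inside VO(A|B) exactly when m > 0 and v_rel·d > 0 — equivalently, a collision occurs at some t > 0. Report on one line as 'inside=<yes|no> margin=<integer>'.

d = (-15, 12),  |d|² = 369;  R = 2+6 = 8,  c = 369−8² = 305
v_rel = (7, -7),  |v_rel|² = 98;  v_rel·d = (7)·(-15) + (-7)·(12) = -189
98·t² + 378·t + 305 = 0  ⇒  m = (-189)² − 98·305 = 5831
m = 5831 > 0,  v_rel·d = -189 < 0  ⇒  outside

inside=no margin=5831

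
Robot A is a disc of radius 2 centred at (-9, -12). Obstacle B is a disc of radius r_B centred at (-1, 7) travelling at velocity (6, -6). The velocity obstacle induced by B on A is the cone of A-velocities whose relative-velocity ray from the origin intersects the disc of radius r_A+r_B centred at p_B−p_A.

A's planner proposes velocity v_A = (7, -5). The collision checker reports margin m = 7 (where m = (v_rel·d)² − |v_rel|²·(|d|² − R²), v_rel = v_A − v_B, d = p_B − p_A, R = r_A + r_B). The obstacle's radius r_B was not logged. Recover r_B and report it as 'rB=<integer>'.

m = 7
d = (8, 19);  v_rel = (1, 1),  |v_rel|² = 2
v_rel×d = (1)·(19) − (1)·(8) = 11
since m = R²·2 − 11²:  R² = (121 + 7) / 2 = 64
R = √64 = 8  ⇒  r_B = 8 − 2 = 6

rB=6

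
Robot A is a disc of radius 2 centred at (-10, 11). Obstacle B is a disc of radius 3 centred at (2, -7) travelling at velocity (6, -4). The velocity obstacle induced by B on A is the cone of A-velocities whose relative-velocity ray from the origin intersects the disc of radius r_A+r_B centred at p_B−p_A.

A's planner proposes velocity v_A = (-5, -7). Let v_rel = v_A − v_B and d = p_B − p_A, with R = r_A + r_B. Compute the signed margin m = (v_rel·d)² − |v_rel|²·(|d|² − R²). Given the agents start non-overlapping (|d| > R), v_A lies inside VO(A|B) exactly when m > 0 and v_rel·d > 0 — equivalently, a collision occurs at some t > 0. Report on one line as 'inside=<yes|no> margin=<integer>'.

d = (12, -18),  |d|² = 468;  R = 2+3 = 5,  c = 468−5² = 443
v_rel = (-11, -3),  |v_rel|² = 130;  v_rel·d = (-11)·(12) + (-3)·(-18) = -78
130·t² + 156·t + 443 = 0  ⇒  m = (-78)² − 130·443 = -51506
m = -51506 < 0,  v_rel·d = -78 < 0  ⇒  outside

inside=no margin=-51506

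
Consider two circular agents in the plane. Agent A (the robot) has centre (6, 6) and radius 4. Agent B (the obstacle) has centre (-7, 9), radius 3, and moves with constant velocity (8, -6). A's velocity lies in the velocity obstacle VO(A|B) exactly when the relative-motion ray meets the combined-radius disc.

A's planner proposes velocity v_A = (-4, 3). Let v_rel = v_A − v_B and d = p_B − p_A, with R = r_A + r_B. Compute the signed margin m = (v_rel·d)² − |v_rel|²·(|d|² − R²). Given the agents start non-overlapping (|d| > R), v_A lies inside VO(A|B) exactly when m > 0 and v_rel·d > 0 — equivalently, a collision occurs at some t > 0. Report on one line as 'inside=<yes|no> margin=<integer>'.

d = (-13, 3),  |d|² = 178;  R = 4+3 = 7,  c = 178−7² = 129
v_rel = (-12, 9),  |v_rel|² = 225;  v_rel·d = (-12)·(-13) + (9)·(3) = 183
225·t² − 366·t + 129 = 0  ⇒  m = 183² − 225·129 = 4464
m = 4464 > 0,  v_rel·d = 183 > 0  ⇒  inside

inside=yes margin=4464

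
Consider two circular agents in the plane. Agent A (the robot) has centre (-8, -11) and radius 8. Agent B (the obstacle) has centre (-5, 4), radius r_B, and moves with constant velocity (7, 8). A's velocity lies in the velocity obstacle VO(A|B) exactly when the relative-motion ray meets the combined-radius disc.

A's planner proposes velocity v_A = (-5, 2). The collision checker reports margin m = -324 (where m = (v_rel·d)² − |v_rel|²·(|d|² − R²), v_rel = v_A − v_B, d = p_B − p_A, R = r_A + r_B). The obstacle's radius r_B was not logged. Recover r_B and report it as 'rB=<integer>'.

m = -324
d = (3, 15);  v_rel = (-12, -6),  |v_rel|² = 180
v_rel×d = (-12)·(15) − (-6)·(3) = -162
since m = R²·180 − (-162)²:  R² = (26244 + -324) / 180 = 144
R = √144 = 12  ⇒  r_B = 12 − 8 = 4

rB=4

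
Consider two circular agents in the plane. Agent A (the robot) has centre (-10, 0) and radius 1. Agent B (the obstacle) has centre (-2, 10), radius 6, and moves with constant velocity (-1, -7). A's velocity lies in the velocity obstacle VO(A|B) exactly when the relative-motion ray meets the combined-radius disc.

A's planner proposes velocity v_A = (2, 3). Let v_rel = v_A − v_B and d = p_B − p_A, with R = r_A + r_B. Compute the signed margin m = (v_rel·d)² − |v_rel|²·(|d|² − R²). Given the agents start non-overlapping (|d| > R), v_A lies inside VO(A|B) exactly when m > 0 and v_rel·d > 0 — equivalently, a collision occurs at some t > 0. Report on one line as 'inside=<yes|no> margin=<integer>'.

d = (8, 10),  |d|² = 164;  R = 1+6 = 7,  c = 164−7² = 115
v_rel = (3, 10),  |v_rel|² = 109;  v_rel·d = (3)·(8) + (10)·(10) = 124
109·t² − 248·t + 115 = 0  ⇒  m = 124² − 109·115 = 2841
m = 2841 > 0,  v_rel·d = 124 > 0  ⇒  inside

inside=yes margin=2841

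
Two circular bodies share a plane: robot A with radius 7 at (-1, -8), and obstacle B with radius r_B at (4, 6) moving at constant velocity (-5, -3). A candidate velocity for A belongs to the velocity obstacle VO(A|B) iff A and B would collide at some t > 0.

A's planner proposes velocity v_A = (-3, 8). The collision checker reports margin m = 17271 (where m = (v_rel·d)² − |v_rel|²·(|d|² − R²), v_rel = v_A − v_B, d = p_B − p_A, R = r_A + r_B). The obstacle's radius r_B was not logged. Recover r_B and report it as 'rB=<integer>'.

m = 17271
d = (5, 14);  v_rel = (2, 11),  |v_rel|² = 125
v_rel×d = (2)·(14) − (11)·(5) = -27
since m = R²·125 − (-27)²:  R² = (729 + 17271) / 125 = 144
R = √144 = 12  ⇒  r_B = 12 − 7 = 5

rB=5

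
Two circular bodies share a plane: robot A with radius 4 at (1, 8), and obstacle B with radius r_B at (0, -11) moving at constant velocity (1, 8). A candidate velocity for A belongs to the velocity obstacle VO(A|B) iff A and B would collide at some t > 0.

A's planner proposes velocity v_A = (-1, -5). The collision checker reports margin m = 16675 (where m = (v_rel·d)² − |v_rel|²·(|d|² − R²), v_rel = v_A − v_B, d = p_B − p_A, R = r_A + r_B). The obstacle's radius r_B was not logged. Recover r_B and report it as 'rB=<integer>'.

m = 16675
d = (-1, -19);  v_rel = (-2, -13),  |v_rel|² = 173
v_rel×d = (-2)·(-19) − (-13)·(-1) = 25
since m = R²·173 − 25²:  R² = (625 + 16675) / 173 = 100
R = √100 = 10  ⇒  r_B = 10 − 4 = 6

rB=6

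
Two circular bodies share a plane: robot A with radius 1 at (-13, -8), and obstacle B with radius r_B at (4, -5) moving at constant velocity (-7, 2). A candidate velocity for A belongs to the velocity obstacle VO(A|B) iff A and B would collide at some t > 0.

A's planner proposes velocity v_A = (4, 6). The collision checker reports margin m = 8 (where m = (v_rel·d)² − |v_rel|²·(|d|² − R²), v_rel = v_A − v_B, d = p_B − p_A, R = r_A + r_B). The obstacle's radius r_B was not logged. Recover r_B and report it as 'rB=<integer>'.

m = 8
d = (17, 3);  v_rel = (11, 4),  |v_rel|² = 137
v_rel×d = (11)·(3) − (4)·(17) = -35
since m = R²·137 − (-35)²:  R² = (1225 + 8) / 137 = 9
R = √9 = 3  ⇒  r_B = 3 − 1 = 2

rB=2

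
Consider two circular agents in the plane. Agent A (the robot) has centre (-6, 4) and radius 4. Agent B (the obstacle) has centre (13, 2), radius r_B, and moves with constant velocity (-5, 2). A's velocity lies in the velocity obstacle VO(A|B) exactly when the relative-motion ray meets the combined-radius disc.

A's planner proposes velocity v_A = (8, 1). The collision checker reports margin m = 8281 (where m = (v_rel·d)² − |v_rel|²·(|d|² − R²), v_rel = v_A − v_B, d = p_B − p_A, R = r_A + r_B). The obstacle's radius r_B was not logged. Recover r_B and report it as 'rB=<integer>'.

m = 8281
d = (19, -2);  v_rel = (13, -1),  |v_rel|² = 170
v_rel×d = (13)·(-2) − (-1)·(19) = -7
since m = R²·170 − (-7)²:  R² = (49 + 8281) / 170 = 49
R = √49 = 7  ⇒  r_B = 7 − 4 = 3

rB=3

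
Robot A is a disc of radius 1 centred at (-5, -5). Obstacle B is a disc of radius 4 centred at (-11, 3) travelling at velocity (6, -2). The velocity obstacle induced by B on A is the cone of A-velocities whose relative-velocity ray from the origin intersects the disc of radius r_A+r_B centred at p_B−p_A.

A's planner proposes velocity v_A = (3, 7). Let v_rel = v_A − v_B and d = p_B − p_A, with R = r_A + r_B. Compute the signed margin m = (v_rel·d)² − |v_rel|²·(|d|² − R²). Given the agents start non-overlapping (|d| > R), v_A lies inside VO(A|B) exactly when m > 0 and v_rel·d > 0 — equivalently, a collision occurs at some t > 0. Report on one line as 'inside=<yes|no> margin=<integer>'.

d = (-6, 8),  |d|² = 100;  R = 1+4 = 5,  c = 100−5² = 75
v_rel = (-3, 9),  |v_rel|² = 90;  v_rel·d = (-3)·(-6) + (9)·(8) = 90
90·t² − 180·t + 75 = 0  ⇒  m = 90² − 90·75 = 1350
m = 1350 > 0,  v_rel·d = 90 > 0  ⇒  inside

inside=yes margin=1350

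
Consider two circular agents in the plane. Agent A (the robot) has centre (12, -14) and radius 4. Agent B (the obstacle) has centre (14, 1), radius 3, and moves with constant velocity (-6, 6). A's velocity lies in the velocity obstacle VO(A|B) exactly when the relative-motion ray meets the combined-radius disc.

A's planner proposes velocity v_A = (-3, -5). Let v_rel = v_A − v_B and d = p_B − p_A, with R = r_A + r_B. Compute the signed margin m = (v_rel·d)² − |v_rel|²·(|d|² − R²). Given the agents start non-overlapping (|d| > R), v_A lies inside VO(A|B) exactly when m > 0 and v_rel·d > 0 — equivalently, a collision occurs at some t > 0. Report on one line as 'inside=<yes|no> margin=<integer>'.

d = (2, 15),  |d|² = 229;  R = 4+3 = 7,  c = 229−7² = 180
v_rel = (3, -11),  |v_rel|² = 130;  v_rel·d = (3)·(2) + (-11)·(15) = -159
130·t² + 318·t + 180 = 0  ⇒  m = (-159)² − 130·180 = 1881
m = 1881 > 0,  v_rel·d = -159 < 0  ⇒  outside

inside=no margin=1881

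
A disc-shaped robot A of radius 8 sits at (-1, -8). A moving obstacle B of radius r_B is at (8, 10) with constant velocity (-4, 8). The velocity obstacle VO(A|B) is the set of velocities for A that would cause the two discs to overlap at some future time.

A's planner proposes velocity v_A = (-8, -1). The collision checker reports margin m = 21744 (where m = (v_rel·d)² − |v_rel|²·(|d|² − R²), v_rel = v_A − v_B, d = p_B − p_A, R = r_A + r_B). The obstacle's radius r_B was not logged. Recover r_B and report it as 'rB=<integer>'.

m = 21744
d = (9, 18);  v_rel = (-4, -9),  |v_rel|² = 97
v_rel×d = (-4)·(18) − (-9)·(9) = 9
since m = R²·97 − 9²:  R² = (81 + 21744) / 97 = 225
R = √225 = 15  ⇒  r_B = 15 − 8 = 7

rB=7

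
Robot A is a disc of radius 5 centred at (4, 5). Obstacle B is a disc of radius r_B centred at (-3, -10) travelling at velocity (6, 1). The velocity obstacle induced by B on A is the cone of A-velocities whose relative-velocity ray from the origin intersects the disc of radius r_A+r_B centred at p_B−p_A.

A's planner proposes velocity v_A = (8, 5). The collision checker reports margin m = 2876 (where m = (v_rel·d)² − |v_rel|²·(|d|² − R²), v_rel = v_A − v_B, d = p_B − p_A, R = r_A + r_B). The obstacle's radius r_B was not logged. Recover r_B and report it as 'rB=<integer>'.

m = 2876
d = (-7, -15);  v_rel = (2, 4),  |v_rel|² = 20
v_rel×d = (2)·(-15) − (4)·(-7) = -2
since m = R²·20 − (-2)²:  R² = (4 + 2876) / 20 = 144
R = √144 = 12  ⇒  r_B = 12 − 5 = 7

rB=7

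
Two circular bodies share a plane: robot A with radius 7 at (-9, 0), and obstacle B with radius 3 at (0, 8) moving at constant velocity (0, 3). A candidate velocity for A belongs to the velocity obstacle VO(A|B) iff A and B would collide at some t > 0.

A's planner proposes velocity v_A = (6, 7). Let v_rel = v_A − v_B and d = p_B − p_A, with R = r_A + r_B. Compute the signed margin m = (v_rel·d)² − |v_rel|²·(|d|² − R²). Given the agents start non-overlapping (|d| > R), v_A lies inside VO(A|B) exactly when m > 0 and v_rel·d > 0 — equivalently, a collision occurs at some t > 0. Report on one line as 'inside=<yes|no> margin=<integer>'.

d = (9, 8),  |d|² = 145;  R = 7+3 = 10,  c = 145−10² = 45
v_rel = (6, 4),  |v_rel|² = 52;  v_rel·d = (6)·(9) + (4)·(8) = 86
52·t² − 172·t + 45 = 0  ⇒  m = 86² − 52·45 = 5056
m = 5056 > 0,  v_rel·d = 86 > 0  ⇒  inside

inside=yes margin=5056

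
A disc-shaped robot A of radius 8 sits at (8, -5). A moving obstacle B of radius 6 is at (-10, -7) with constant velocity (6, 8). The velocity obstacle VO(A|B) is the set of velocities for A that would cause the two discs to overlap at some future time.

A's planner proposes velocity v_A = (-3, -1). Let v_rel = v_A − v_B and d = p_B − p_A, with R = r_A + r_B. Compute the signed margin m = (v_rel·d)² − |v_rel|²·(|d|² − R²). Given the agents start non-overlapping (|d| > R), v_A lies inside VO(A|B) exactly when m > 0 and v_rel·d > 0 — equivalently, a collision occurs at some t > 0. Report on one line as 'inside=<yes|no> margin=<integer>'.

d = (-18, -2),  |d|² = 328;  R = 8+6 = 14,  c = 328−14² = 132
v_rel = (-9, -9),  |v_rel|² = 162;  v_rel·d = (-9)·(-18) + (-9)·(-2) = 180
162·t² − 360·t + 132 = 0  ⇒  m = 180² − 162·132 = 11016
m = 11016 > 0,  v_rel·d = 180 > 0  ⇒  inside

inside=yes margin=11016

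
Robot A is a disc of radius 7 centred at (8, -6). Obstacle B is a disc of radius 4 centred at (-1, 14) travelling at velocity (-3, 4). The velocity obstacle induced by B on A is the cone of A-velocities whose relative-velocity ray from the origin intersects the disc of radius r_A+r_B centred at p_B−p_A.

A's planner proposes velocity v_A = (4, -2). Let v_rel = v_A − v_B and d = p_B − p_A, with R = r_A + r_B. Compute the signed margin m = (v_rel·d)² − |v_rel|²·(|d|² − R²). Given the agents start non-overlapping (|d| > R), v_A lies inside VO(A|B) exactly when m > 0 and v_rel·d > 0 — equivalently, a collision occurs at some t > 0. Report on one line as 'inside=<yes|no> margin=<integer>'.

d = (-9, 20),  |d|² = 481;  R = 7+4 = 11,  c = 481−11² = 360
v_rel = (7, -6),  |v_rel|² = 85;  v_rel·d = (7)·(-9) + (-6)·(20) = -183
85·t² + 366·t + 360 = 0  ⇒  m = (-183)² − 85·360 = 2889
m = 2889 > 0,  v_rel·d = -183 < 0  ⇒  outside

inside=no margin=2889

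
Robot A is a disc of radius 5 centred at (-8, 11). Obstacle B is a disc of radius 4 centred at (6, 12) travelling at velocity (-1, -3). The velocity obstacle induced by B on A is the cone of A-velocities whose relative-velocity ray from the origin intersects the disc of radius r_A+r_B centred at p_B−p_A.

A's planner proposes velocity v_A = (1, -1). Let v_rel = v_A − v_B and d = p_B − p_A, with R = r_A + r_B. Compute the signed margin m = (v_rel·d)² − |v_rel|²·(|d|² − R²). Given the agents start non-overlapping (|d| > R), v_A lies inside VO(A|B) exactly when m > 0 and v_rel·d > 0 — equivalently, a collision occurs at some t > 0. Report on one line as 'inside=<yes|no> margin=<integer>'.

d = (14, 1),  |d|² = 197;  R = 5+4 = 9,  c = 197−9² = 116
v_rel = (2, 2),  |v_rel|² = 8;  v_rel·d = (2)·(14) + (2)·(1) = 30
8·t² − 60·t + 116 = 0  ⇒  m = 30² − 8·116 = -28
m = -28 < 0,  v_rel·d = 30 > 0  ⇒  outside

inside=no margin=-28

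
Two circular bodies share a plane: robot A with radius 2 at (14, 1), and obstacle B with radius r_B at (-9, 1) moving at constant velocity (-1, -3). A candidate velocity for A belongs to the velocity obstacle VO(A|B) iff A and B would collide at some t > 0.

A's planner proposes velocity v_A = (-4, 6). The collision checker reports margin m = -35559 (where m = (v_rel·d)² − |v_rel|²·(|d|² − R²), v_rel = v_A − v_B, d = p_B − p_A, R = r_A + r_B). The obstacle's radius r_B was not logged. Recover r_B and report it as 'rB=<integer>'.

m = -35559
d = (-23, 0);  v_rel = (-3, 9),  |v_rel|² = 90
v_rel×d = (-3)·(0) − (9)·(-23) = 207
since m = R²·90 − 207²:  R² = (42849 + -35559) / 90 = 81
R = √81 = 9  ⇒  r_B = 9 − 2 = 7

rB=7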